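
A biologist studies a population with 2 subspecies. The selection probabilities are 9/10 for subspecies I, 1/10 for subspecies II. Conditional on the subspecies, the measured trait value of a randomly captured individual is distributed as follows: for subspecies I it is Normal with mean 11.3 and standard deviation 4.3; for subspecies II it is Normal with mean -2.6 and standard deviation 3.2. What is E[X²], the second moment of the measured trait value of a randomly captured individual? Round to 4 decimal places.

For each component E[X²] = Var + (mean)², giving I: 146.18; II: 17.
Overall E[X²] = 0.9·146.18 + 0.1·17 = 133.262.

133.2620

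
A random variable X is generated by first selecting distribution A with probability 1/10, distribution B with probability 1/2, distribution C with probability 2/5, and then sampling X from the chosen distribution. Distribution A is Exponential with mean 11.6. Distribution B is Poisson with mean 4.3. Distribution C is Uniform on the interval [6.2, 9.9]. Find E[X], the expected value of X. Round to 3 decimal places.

Component means — A: 11.6; B: 4.3; C: 8.05.
E[X] = 0.1·11.6 + 0.5·4.3 + 0.4·8.05 = 6.53.

6.530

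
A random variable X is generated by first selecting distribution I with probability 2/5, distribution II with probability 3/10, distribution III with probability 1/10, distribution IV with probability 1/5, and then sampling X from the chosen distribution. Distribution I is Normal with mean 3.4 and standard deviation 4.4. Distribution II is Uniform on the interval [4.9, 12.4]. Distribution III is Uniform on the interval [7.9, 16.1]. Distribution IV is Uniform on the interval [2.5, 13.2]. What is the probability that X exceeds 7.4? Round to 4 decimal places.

Conditional on each component, P(X > 7.4): I: 0.181651; II: 0.666667; III: 1; IV: 0.542056.
By total probability, P(X > 7.4) = 0.4·0.181651 + 0.3·0.666667 + 0.1·1 + 0.2·0.542056 = 0.481072.

0.4811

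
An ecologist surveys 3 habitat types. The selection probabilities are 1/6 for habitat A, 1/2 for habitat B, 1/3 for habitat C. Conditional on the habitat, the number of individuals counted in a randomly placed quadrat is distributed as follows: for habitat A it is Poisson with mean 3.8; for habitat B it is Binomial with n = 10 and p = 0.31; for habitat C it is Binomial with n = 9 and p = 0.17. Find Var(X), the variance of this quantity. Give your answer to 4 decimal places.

2.8641

Per component, A: μ=3.8, E[X²]=18.24; B: μ=3.1, E[X²]=11.749; C: μ=1.53, E[X²]=3.6108.
E[X] = 0.166667·3.8 + 0.5·3.1 + 0.333333·1.53 = 2.69333.
E[X²] = 0.166667·18.24 + 0.5·11.749 + 0.333333·3.6108 = 10.1181.
Var(X) = E[X²] − (E[X])² = 10.1181 − 7.25404 = 2.86406.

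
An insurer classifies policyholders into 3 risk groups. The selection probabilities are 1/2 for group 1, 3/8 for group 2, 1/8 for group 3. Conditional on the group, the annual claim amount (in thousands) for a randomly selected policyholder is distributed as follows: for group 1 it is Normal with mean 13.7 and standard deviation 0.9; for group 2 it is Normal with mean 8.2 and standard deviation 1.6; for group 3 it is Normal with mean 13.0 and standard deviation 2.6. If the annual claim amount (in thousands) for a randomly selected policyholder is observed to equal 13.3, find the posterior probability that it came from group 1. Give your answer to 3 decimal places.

Likelihoods f(13.3 | ·): 1: 0.401582; 2: 0.00155074; 3: 0.152421.
Posterior ∝ prior × likelihood. Numerator for 1: 0.5·0.401582 = 0.200791.
Normalizing constant: 0.5·0.401582 + 0.375·0.00155074 + 0.125·0.152421 = 0.220425.
P(1 | observation) = 0.200791 / 0.220425 = 0.910926.

0.911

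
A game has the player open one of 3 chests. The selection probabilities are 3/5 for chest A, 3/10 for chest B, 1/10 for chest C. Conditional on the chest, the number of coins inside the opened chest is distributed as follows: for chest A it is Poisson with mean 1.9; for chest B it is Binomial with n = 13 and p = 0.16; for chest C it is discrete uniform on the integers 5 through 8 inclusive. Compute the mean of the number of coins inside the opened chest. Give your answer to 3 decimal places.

2.414

Component means — A: 1.9; B: 2.08; C: 6.5.
E[X] = 0.6·1.9 + 0.3·2.08 + 0.1·6.5 = 2.414.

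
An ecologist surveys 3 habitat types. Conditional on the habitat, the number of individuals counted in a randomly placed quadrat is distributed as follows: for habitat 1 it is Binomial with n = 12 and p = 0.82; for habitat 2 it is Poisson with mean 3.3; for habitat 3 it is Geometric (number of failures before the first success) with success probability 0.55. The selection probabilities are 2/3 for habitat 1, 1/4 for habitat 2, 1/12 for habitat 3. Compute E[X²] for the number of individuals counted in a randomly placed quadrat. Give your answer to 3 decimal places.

69.458

For each component E[X²] = Var + (mean)², giving 1: 98.5968; 2: 14.19; 3: 2.15702.
Overall E[X²] = 0.666667·98.5968 + 0.25·14.19 + 0.0833333·2.15702 = 69.4585.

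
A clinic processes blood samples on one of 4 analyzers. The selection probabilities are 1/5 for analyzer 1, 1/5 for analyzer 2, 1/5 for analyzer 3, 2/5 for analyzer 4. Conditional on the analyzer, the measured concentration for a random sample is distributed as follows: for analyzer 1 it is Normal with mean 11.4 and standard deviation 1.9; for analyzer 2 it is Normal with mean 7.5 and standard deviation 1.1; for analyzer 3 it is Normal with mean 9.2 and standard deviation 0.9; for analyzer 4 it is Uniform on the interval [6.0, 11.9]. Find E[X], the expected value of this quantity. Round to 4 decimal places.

Component means — 1: 11.4; 2: 7.5; 3: 9.2; 4: 8.95.
E[X] = 0.2·11.4 + 0.2·7.5 + 0.2·9.2 + 0.4·8.95 = 9.2.

9.2000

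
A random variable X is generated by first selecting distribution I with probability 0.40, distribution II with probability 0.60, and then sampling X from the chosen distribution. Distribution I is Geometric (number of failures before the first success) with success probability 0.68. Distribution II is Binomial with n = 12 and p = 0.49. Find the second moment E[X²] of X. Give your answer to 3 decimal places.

For each component E[X²] = Var + (mean)², giving I: 0.913495; II: 37.5732.
Overall E[X²] = 0.4·0.913495 + 0.6·37.5732 = 22.9093.

22.909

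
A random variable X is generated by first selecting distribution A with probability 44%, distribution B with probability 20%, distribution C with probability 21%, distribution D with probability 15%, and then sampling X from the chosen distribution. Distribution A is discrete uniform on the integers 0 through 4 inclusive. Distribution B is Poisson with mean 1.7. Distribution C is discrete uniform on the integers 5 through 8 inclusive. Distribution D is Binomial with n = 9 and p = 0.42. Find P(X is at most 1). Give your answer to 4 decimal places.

Conditional on each component, P(X ≤ 1): A: 0.4; B: 0.493246; C: 0; D: 0.0558355.
By total probability, P(X ≤ 1) = 0.44·0.4 + 0.2·0.493246 + 0.21·0 + 0.15·0.0558355 = 0.283024.

0.2830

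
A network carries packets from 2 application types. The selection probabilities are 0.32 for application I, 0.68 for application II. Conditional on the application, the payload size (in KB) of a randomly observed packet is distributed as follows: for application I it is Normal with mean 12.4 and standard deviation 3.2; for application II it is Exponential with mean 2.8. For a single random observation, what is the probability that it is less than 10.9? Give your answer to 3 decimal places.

Conditional on each application, P(X < 10.9): I: 0.319624; II: 0.979613.
By total probability, P(X < 10.9) = 0.32·0.319624 + 0.68·0.979613 = 0.768417.

0.768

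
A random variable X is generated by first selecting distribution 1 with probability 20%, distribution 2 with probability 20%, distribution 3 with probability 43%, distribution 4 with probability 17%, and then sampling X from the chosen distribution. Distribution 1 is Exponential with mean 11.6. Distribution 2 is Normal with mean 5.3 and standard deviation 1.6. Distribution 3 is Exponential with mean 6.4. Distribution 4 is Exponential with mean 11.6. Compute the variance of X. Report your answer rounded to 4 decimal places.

75.2552

Per component, 1: μ=11.6, E[X²]=269.12; 2: μ=5.3, E[X²]=30.65; 3: μ=6.4, E[X²]=81.92; 4: μ=11.6, E[X²]=269.12.
E[X] = 0.2·11.6 + 0.2·5.3 + 0.43·6.4 + 0.17·11.6 = 8.104.
E[X²] = 0.2·269.12 + 0.2·30.65 + 0.43·81.92 + 0.17·269.12 = 140.93.
Var(X) = E[X²] − (E[X])² = 140.93 − 65.6748 = 75.2552.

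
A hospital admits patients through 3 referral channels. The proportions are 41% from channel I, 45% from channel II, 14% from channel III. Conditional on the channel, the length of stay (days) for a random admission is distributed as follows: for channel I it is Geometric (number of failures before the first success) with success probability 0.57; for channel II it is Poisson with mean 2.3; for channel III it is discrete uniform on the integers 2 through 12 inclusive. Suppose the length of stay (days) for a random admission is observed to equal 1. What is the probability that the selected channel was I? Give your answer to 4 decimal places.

Likelihoods P(X=1 | ·): I: 0.2451; II: 0.230595; III: 0.
Posterior ∝ prior × likelihood. Numerator for I: 0.41·0.2451 = 0.100491.
Normalizing constant: 0.41·0.2451 + 0.45·0.230595 + 0.14·0 = 0.204259.
P(I | observation) = 0.100491 / 0.204259 = 0.491979.

0.4920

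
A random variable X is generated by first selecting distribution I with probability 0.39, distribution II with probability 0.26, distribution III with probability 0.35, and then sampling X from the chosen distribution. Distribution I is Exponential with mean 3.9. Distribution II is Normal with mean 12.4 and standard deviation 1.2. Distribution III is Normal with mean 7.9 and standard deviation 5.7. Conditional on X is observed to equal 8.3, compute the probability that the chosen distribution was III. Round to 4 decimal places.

0.6678

Likelihoods f(8.3 | ·): I: 0.0305258; II: 0.000970144; III: 0.0698177.
Posterior ∝ prior × likelihood. Numerator for III: 0.35·0.0698177 = 0.0244362.
Normalizing constant: 0.39·0.0305258 + 0.26·0.000970144 + 0.35·0.0698177 = 0.0365935.
P(III | observation) = 0.0244362 / 0.0365935 = 0.667774.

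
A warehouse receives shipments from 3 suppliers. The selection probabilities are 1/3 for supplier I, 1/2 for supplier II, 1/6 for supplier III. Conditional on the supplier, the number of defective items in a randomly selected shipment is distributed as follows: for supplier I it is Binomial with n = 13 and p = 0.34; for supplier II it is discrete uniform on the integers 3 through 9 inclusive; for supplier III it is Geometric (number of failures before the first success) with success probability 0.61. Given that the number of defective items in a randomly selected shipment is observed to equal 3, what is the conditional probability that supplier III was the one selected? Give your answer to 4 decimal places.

0.0443

Likelihoods P(X=3 | ·): I: 0.176296; II: 0.142857; III: 0.0361846.
Posterior ∝ prior × likelihood. Numerator for III: 0.166667·0.0361846 = 0.00603077.
Normalizing constant: 0.333333·0.176296 + 0.5·0.142857 + 0.166667·0.0361846 = 0.136225.
P(III | observation) = 0.00603077 / 0.136225 = 0.0442707.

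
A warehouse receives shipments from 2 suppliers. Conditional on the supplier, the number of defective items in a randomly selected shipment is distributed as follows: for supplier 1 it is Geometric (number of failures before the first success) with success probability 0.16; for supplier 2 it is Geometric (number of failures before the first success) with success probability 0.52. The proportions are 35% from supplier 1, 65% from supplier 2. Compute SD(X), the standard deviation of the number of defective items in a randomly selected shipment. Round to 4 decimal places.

4.1107

Per component, 1: μ=5.25, E[X²]=60.375; 2: μ=0.923077, E[X²]=2.62722.
E[X] = 0.35·5.25 + 0.65·0.923077 = 2.4375.
E[X²] = 0.35·60.375 + 0.65·2.62722 = 22.8389.
Var(X) = E[X²] − (E[X])² = 22.8389 − 5.94141 = 16.8975.
SD(X) = √16.8975 = 4.11066.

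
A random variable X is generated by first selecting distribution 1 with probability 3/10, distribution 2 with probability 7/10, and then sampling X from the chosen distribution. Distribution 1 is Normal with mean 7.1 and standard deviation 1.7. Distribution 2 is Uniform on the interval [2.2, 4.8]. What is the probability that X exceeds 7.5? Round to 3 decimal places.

Conditional on each component, P(X > 7.5): 1: 0.40699; 2: 0.
By total probability, P(X > 7.5) = 0.3·0.40699 + 0.7·0 = 0.122097.

0.122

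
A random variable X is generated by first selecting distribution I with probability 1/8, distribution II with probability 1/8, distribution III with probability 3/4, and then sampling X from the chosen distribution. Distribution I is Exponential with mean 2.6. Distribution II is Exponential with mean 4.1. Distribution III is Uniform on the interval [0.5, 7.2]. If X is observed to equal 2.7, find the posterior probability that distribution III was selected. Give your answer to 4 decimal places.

Likelihoods f(2.7 | ·): I: 0.136153; II: 0.126246; III: 0.149254.
Posterior ∝ prior × likelihood. Numerator for III: 0.75·0.149254 = 0.11194.
Normalizing constant: 0.125·0.136153 + 0.125·0.126246 + 0.75·0.149254 = 0.14474.
P(III | observation) = 0.11194 / 0.14474 = 0.773388.

0.7734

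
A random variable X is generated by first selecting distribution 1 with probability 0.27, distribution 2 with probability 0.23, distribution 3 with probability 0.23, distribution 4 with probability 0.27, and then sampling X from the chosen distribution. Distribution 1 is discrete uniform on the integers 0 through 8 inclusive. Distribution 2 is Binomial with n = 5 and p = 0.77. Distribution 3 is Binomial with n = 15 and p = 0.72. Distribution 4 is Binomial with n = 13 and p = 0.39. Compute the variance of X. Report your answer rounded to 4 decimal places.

11.1771

Per component, 1: μ=4, E[X²]=22.6667; 2: μ=3.85, E[X²]=15.708; 3: μ=10.8, E[X²]=119.664; 4: μ=5.07, E[X²]=28.7976.
E[X] = 0.27·4 + 0.23·3.85 + 0.23·10.8 + 0.27·5.07 = 5.8184.
E[X²] = 0.27·22.6667 + 0.23·15.708 + 0.23·119.664 + 0.27·28.7976 = 45.0309.
Var(X) = E[X²] − (E[X])² = 45.0309 − 33.8538 = 11.1771.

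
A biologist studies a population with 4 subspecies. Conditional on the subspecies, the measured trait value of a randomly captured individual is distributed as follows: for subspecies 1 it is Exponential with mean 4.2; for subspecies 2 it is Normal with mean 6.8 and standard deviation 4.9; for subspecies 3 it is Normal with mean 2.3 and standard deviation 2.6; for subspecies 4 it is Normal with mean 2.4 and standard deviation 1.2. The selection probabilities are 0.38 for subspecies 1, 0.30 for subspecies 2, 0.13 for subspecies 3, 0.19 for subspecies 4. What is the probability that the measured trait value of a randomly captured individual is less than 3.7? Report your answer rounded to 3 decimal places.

Conditional on each subspecies, P(X < 3.7): 1: 0.585612; 2: 0.26348; 3: 0.704871; 4: 0.86067.
By total probability, P(X < 3.7) = 0.38·0.585612 + 0.3·0.26348 + 0.13·0.704871 + 0.19·0.86067 = 0.556737.

0.557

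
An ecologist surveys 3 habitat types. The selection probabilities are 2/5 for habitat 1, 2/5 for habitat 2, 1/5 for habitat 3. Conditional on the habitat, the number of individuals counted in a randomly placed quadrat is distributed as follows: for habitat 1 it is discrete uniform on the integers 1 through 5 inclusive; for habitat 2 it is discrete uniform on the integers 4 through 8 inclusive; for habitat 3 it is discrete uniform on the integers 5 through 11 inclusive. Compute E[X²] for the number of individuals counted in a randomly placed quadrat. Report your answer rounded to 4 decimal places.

33.2000

For each component E[X²] = Var + (mean)², giving 1: 11; 2: 38; 3: 68.
Overall E[X²] = 0.4·11 + 0.4·38 + 0.2·68 = 33.2.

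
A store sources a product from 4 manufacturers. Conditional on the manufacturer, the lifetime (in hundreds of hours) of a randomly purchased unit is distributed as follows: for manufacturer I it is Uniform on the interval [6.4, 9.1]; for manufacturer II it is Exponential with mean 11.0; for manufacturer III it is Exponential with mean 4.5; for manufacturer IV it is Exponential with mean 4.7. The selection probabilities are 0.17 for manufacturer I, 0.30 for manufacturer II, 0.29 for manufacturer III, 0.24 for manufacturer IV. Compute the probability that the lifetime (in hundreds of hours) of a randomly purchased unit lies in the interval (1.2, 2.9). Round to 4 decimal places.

Conditional on each manufacturer, P(1.2 < X < 2.9): I: 0; II: 0.128396; III: 0.240974; IV: 0.23512.
By total probability, P(1.2 < X < 2.9) = 0.17·0 + 0.3·0.128396 + 0.29·0.240974 + 0.24·0.23512 = 0.16483.

0.1648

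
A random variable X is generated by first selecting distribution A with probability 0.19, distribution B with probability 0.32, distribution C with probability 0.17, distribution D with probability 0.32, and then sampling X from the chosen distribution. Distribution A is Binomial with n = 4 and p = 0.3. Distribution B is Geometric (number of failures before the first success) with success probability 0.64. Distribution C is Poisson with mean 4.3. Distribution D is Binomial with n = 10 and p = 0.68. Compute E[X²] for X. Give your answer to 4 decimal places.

20.1831

For each component E[X²] = Var + (mean)², giving A: 2.28; B: 1.19531; C: 22.79; D: 48.416.
Overall E[X²] = 0.19·2.28 + 0.32·1.19531 + 0.17·22.79 + 0.32·48.416 = 20.1831.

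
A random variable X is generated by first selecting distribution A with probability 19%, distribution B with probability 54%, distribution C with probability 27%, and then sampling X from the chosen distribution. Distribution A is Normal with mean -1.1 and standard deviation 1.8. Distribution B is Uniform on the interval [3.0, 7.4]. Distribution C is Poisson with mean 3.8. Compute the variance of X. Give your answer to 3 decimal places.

8.102

Per component, A: μ=-1.1, E[X²]=4.45; B: μ=5.2, E[X²]=28.6533; C: μ=3.8, E[X²]=18.24.
E[X] = 0.19·-1.1 + 0.54·5.2 + 0.27·3.8 = 3.625.
E[X²] = 0.19·4.45 + 0.54·28.6533 + 0.27·18.24 = 21.2431.
Var(X) = E[X²] − (E[X])² = 21.2431 − 13.1406 = 8.10247.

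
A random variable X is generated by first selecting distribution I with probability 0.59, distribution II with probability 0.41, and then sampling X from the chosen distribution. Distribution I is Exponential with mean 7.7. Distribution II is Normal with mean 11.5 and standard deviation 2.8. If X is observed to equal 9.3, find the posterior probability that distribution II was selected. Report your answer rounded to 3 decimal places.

0.652

Likelihoods f(9.3 | ·): I: 0.0388125; II: 0.10464.
Posterior ∝ prior × likelihood. Numerator for II: 0.41·0.10464 = 0.0429023.
Normalizing constant: 0.59·0.0388125 + 0.41·0.10464 = 0.0658017.
P(II | observation) = 0.0429023 / 0.0658017 = 0.651994.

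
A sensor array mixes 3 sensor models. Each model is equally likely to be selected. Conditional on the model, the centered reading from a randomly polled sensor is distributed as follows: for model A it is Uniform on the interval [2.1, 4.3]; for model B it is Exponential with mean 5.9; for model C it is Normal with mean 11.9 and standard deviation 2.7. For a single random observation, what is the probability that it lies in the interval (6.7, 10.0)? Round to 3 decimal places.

Conditional on each model, P(6.7 < X < 10.0): A: 0; B: 0.137617; C: 0.213752.
By total probability, P(6.7 < X < 10.0) = 0.333333·0 + 0.333333·0.137617 + 0.333333·0.213752 = 0.117123.

0.117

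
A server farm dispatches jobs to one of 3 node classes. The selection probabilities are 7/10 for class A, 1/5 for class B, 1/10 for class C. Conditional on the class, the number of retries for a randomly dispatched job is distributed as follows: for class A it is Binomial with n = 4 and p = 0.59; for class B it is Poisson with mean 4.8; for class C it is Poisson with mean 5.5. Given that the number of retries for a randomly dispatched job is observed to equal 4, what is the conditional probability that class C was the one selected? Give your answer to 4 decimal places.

Likelihoods P(X=4 | ·): A: 0.121174; B: 0.182029; C: 0.155819.
Posterior ∝ prior × likelihood. Numerator for C: 0.1·0.155819 = 0.0155819.
Normalizing constant: 0.7·0.121174 + 0.2·0.182029 + 0.1·0.155819 = 0.136809.
P(C | observation) = 0.0155819 / 0.136809 = 0.113895.

0.1139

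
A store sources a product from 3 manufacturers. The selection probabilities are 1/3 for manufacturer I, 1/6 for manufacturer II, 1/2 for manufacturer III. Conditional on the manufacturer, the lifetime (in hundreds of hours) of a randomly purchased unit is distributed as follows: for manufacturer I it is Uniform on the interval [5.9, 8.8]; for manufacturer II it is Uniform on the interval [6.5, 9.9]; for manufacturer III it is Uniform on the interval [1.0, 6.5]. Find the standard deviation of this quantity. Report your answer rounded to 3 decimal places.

2.346

Per component, I: μ=7.35, E[X²]=54.7233; II: μ=8.2, E[X²]=68.2033; III: μ=3.75, E[X²]=16.5833.
E[X] = 0.333333·7.35 + 0.166667·8.2 + 0.5·3.75 = 5.69167.
E[X²] = 0.333333·54.7233 + 0.166667·68.2033 + 0.5·16.5833 = 37.9.
Var(X) = E[X²] − (E[X])² = 37.9 − 32.3951 = 5.50493.
SD(X) = √5.50493 = 2.34626.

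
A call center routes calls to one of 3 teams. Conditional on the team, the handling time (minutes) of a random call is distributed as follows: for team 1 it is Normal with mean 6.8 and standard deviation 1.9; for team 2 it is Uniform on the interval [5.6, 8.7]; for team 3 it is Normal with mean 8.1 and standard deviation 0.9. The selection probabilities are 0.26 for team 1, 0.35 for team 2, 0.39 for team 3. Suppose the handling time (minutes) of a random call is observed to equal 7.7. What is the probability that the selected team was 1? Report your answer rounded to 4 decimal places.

Likelihoods f(7.7 | ·): 1: 0.187687; 2: 0.322581; 3: 0.401582.
Posterior ∝ prior × likelihood. Numerator for 1: 0.26·0.187687 = 0.0487986.
Normalizing constant: 0.26·0.187687 + 0.35·0.322581 + 0.39·0.401582 = 0.318319.
P(1 | observation) = 0.0487986 / 0.318319 = 0.153301.

0.1533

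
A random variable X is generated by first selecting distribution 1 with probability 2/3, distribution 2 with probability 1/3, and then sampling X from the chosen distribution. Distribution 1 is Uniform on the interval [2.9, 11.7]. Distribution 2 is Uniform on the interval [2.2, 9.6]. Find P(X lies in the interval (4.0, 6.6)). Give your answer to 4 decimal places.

Conditional on each component, P(4.0 < X < 6.6): 1: 0.295455; 2: 0.351351.
By total probability, P(4.0 < X < 6.6) = 0.666667·0.295455 + 0.333333·0.351351 = 0.314087.

0.3141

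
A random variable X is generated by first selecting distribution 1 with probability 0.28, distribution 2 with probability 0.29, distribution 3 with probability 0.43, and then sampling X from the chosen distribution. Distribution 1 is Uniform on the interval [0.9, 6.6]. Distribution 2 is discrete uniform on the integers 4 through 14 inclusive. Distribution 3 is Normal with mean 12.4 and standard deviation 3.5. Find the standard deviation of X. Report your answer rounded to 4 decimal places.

4.6491

Per component, 1: μ=3.75, E[X²]=16.77; 2: μ=9, E[X²]=91; 3: μ=12.4, E[X²]=166.01.
E[X] = 0.28·3.75 + 0.29·9 + 0.43·12.4 = 8.992.
E[X²] = 0.28·16.77 + 0.29·91 + 0.43·166.01 = 102.47.
Var(X) = E[X²] − (E[X])² = 102.47 − 80.8561 = 21.6138.
SD(X) = √21.6138 = 4.64907.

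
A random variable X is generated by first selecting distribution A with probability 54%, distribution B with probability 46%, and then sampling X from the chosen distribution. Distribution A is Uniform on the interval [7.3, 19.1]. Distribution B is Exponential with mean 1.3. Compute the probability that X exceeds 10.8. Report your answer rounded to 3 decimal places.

Conditional on each component, P(X > 10.8): A: 0.70339; B: 0.000246612.
By total probability, P(X > 10.8) = 0.54·0.70339 + 0.46·0.000246612 = 0.379944.

0.380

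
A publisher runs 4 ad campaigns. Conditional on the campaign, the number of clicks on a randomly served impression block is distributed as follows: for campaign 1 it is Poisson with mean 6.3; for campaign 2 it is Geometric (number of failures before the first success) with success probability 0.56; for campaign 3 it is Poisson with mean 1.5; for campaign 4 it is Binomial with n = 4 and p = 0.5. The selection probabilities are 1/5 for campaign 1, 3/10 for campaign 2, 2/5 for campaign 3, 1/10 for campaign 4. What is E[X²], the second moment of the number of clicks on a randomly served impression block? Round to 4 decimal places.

11.8041

For each component E[X²] = Var + (mean)², giving 1: 45.99; 2: 2.02041; 3: 3.75; 4: 5.
Overall E[X²] = 0.2·45.99 + 0.3·2.02041 + 0.4·3.75 + 0.1·5 = 11.8041.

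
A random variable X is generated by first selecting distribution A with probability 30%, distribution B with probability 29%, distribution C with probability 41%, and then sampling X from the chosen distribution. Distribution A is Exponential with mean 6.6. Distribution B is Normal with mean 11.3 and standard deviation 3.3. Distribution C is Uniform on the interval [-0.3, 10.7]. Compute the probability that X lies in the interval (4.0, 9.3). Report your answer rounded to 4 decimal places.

0.3629

Conditional on each component, P(4.0 < X < 9.3): A: 0.30113; B: 0.258758; C: 0.481818.
By total probability, P(4.0 < X < 9.3) = 0.3·0.30113 + 0.29·0.258758 + 0.41·0.481818 = 0.362924.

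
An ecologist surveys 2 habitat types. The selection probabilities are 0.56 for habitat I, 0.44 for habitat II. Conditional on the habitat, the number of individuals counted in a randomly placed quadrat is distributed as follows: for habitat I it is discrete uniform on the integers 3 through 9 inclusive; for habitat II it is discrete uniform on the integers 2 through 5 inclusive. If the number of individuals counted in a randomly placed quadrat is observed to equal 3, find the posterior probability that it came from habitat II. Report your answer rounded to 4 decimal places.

Likelihoods P(X=3 | ·): I: 0.142857; II: 0.25.
Posterior ∝ prior × likelihood. Numerator for II: 0.44·0.25 = 0.11.
Normalizing constant: 0.56·0.142857 + 0.44·0.25 = 0.19.
P(II | observation) = 0.11 / 0.19 = 0.578947.

0.5789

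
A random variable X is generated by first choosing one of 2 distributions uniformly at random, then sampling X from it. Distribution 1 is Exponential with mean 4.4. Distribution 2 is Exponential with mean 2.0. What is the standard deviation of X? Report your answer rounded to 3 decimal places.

Per component, 1: μ=4.4, E[X²]=38.72; 2: μ=2, E[X²]=8.
E[X] = 0.5·4.4 + 0.5·2 = 3.2.
E[X²] = 0.5·38.72 + 0.5·8 = 23.36.
Var(X) = E[X²] − (E[X])² = 23.36 − 10.24 = 13.12.
SD(X) = √13.12 = 3.62215.

3.622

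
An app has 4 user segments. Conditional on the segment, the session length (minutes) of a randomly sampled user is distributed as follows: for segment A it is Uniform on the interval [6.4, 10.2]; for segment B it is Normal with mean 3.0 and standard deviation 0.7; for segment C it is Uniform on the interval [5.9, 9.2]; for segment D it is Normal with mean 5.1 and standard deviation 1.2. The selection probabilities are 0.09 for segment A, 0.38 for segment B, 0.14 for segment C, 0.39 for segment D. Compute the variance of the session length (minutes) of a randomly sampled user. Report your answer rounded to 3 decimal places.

Per component, A: μ=8.3, E[X²]=70.0933; B: μ=3, E[X²]=9.49; C: μ=7.55, E[X²]=57.91; D: μ=5.1, E[X²]=27.45.
E[X] = 0.09·8.3 + 0.38·3 + 0.14·7.55 + 0.39·5.1 = 4.933.
E[X²] = 0.09·70.0933 + 0.38·9.49 + 0.14·57.91 + 0.39·27.45 = 28.7275.
Var(X) = E[X²] − (E[X])² = 28.7275 − 24.3345 = 4.39301.

4.393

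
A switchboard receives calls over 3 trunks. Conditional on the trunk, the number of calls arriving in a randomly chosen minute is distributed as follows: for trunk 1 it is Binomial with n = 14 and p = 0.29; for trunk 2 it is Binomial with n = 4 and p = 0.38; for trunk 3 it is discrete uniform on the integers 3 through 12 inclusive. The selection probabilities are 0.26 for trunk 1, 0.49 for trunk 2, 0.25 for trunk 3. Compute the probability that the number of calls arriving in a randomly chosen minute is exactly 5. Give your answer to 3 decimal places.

Conditional on each trunk, P(X = 5): 1: 0.188269; 2: 0; 3: 0.1.
By total probability, P(X = 5) = 0.26·0.188269 + 0.49·0 + 0.25·0.1 = 0.07395.

0.074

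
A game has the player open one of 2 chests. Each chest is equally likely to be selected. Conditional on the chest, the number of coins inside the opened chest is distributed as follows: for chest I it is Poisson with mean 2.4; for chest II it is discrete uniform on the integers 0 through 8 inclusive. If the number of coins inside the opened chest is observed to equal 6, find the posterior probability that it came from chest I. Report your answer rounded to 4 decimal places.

Likelihoods P(X=6 | ·): I: 0.0240784; II: 0.111111.
Posterior ∝ prior × likelihood. Numerator for I: 0.5·0.0240784 = 0.0120392.
Normalizing constant: 0.5·0.0240784 + 0.5·0.111111 = 0.0675948.
P(I | observation) = 0.0120392 / 0.0675948 = 0.178109.

0.1781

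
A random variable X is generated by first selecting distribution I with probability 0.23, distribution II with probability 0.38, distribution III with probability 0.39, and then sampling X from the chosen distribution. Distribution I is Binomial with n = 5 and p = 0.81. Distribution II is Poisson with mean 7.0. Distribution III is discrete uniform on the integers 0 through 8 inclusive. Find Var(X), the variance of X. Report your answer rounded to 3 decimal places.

7.532

Per component, I: μ=4.05, E[X²]=17.172; II: μ=7, E[X²]=56; III: μ=4, E[X²]=22.6667.
E[X] = 0.23·4.05 + 0.38·7 + 0.39·4 = 5.1515.
E[X²] = 0.23·17.172 + 0.38·56 + 0.39·22.6667 = 34.0696.
Var(X) = E[X²] − (E[X])² = 34.0696 − 26.538 = 7.53161.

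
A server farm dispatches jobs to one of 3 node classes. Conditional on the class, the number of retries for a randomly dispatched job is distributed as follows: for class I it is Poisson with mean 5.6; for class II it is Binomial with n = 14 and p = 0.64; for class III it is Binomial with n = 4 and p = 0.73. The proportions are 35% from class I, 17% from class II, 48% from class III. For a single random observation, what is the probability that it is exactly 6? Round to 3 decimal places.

Conditional on each class, P(X = 6): I: 0.158397; II: 0.0582177; III: 0.
By total probability, P(X = 6) = 0.35·0.158397 + 0.17·0.0582177 + 0.48·0 = 0.0653359.

0.065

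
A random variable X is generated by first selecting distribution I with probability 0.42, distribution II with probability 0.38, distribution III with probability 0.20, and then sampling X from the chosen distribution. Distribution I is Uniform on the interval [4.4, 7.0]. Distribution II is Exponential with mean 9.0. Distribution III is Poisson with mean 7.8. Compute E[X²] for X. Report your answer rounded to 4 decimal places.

89.1704

For each component E[X²] = Var + (mean)², giving I: 33.0533; II: 162; III: 68.64.
Overall E[X²] = 0.42·33.0533 + 0.38·162 + 0.2·68.64 = 89.1704.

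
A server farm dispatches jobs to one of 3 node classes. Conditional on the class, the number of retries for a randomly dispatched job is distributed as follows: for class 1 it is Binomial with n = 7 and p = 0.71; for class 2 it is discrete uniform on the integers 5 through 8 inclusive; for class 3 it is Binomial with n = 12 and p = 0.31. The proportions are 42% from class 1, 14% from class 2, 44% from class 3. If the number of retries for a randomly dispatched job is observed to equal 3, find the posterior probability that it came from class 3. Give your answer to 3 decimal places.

Likelihoods P(X=3 | ·): 1: 0.0886003; 2: 0; 3: 0.232354.
Posterior ∝ prior × likelihood. Numerator for 3: 0.44·0.232354 = 0.102236.
Normalizing constant: 0.42·0.0886003 + 0.14·0 + 0.44·0.232354 = 0.139448.
P(3 | observation) = 0.102236 / 0.139448 = 0.733147.

0.733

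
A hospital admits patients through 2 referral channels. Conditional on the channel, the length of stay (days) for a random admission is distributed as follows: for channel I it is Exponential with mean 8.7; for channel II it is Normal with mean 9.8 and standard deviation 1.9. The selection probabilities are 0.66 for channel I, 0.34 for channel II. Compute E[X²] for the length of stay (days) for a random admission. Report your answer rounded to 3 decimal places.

For each component E[X²] = Var + (mean)², giving I: 151.38; II: 99.65.
Overall E[X²] = 0.66·151.38 + 0.34·99.65 = 133.792.

133.792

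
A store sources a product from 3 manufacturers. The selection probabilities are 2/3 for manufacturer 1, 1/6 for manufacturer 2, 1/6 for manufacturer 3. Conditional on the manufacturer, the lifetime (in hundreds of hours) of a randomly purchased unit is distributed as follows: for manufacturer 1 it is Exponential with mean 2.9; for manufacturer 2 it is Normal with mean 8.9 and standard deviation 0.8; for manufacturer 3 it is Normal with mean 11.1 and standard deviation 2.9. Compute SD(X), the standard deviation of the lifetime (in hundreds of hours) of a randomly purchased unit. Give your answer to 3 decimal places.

4.327

Per component, 1: μ=2.9, E[X²]=16.82; 2: μ=8.9, E[X²]=79.85; 3: μ=11.1, E[X²]=131.62.
E[X] = 0.666667·2.9 + 0.166667·8.9 + 0.166667·11.1 = 5.26667.
E[X²] = 0.666667·16.82 + 0.166667·79.85 + 0.166667·131.62 = 46.4583.
Var(X) = E[X²] − (E[X])² = 46.4583 − 27.7378 = 18.7206.
SD(X) = √18.7206 = 4.32673.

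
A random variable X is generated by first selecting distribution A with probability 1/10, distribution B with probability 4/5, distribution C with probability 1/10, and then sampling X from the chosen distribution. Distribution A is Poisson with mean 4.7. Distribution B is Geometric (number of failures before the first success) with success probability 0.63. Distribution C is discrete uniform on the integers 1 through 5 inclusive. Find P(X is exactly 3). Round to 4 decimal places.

Conditional on each component, P(X = 3): A: 0.157383; B: 0.0319114; C: 0.2.
By total probability, P(X = 3) = 0.1·0.157383 + 0.8·0.0319114 + 0.1·0.2 = 0.0612674.

0.0613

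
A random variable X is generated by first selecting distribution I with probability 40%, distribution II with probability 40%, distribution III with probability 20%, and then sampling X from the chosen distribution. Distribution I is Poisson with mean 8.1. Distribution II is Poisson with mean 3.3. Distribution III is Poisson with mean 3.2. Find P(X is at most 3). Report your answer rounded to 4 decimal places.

0.3685

Conditional on each component, P(X ≤ 3): I: 0.0396053; II: 0.580338; III: 0.60252.
By total probability, P(X ≤ 3) = 0.4·0.0396053 + 0.4·0.580338 + 0.2·0.60252 = 0.368481.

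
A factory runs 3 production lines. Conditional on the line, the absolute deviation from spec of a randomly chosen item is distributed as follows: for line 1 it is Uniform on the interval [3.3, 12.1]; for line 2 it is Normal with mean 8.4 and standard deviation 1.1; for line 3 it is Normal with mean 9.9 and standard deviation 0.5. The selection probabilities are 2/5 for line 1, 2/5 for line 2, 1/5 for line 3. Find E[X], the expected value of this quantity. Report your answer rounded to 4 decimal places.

Component means — 1: 7.7; 2: 8.4; 3: 9.9.
E[X] = 0.4·7.7 + 0.4·8.4 + 0.2·9.9 = 8.42.

8.4200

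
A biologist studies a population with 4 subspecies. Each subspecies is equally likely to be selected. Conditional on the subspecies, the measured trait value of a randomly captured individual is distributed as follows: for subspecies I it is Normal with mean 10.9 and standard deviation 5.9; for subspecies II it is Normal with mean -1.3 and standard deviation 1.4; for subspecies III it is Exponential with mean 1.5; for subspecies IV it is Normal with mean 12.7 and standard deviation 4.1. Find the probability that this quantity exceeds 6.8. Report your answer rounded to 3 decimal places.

0.423

Conditional on each subspecies, P(X > 6.8): I: 0.756446; II: 3.61024e-09; III: 0.0107448; IV: 0.924928.
By total probability, P(X > 6.8) = 0.25·0.756446 + 0.25·3.61024e-09 + 0.25·0.0107448 + 0.25·0.924928 = 0.42303.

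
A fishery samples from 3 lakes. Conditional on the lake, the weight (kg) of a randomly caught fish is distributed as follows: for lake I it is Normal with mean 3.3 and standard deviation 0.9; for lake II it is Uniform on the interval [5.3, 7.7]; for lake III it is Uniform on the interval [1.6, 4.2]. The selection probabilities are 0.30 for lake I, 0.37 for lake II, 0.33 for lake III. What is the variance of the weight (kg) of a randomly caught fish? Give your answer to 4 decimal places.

Per component, I: μ=3.3, E[X²]=11.7; II: μ=6.5, E[X²]=42.73; III: μ=2.9, E[X²]=8.97333.
E[X] = 0.3·3.3 + 0.37·6.5 + 0.33·2.9 = 4.352.
E[X²] = 0.3·11.7 + 0.37·42.73 + 0.33·8.97333 = 22.2813.
Var(X) = E[X²] − (E[X])² = 22.2813 − 18.9399 = 3.3414.

3.3414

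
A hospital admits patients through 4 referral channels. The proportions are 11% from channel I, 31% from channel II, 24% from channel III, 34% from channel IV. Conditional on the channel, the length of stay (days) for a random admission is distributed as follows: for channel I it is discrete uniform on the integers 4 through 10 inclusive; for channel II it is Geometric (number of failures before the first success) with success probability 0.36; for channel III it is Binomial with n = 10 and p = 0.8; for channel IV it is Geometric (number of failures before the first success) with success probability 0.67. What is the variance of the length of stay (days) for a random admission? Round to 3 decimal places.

12.799

Per component, I: μ=7, E[X²]=53; II: μ=1.77778, E[X²]=8.09877; III: μ=8, E[X²]=65.6; IV: μ=0.492537, E[X²]=0.977723.
E[X] = 0.11·7 + 0.31·1.77778 + 0.24·8 + 0.34·0.492537 = 3.40857.
E[X²] = 0.11·53 + 0.31·8.09877 + 0.24·65.6 + 0.34·0.977723 = 24.417.
Var(X) = E[X²] − (E[X])² = 24.417 − 11.6184 = 12.7987.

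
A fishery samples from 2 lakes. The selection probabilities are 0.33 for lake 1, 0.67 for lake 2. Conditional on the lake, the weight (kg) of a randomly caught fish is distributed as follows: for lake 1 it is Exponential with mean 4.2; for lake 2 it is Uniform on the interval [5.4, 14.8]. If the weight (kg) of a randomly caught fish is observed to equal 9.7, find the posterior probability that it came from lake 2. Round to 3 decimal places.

0.901

Likelihoods f(9.7 | ·): 1: 0.0236449; 2: 0.106383.
Posterior ∝ prior × likelihood. Numerator for 2: 0.67·0.106383 = 0.0712766.
Normalizing constant: 0.33·0.0236449 + 0.67·0.106383 = 0.0790794.
P(2 | observation) = 0.0712766 / 0.0790794 = 0.901329.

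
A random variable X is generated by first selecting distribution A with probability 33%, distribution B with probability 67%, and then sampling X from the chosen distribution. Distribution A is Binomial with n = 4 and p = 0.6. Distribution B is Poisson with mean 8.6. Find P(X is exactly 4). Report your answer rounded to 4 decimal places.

0.0709

Conditional on each component, P(X = 4): A: 0.1296; B: 0.0419614.
By total probability, P(X = 4) = 0.33·0.1296 + 0.67·0.0419614 = 0.0708821.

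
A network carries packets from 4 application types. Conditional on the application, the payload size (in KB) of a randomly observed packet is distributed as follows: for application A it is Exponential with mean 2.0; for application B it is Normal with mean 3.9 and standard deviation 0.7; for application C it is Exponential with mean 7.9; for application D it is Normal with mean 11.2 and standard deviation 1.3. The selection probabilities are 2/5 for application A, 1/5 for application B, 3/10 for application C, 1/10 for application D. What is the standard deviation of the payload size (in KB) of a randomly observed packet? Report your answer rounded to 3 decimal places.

Per component, A: μ=2, E[X²]=8; B: μ=3.9, E[X²]=15.7; C: μ=7.9, E[X²]=124.82; D: μ=11.2, E[X²]=127.13.
E[X] = 0.4·2 + 0.2·3.9 + 0.3·7.9 + 0.1·11.2 = 5.07.
E[X²] = 0.4·8 + 0.2·15.7 + 0.3·124.82 + 0.1·127.13 = 56.499.
Var(X) = E[X²] − (E[X])² = 56.499 − 25.7049 = 30.7941.
SD(X) = √30.7941 = 5.54924.

5.549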